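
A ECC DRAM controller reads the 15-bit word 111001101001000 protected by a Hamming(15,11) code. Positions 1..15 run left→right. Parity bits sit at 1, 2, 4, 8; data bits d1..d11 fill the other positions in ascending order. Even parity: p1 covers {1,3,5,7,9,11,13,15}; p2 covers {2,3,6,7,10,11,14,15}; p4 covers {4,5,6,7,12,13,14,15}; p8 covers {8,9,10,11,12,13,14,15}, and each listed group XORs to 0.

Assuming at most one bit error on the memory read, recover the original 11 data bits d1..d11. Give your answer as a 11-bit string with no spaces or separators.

s1 (pos 1,3,5,7,9,11,13,15): 1⊕1⊕0⊕1⊕1⊕0⊕0⊕0 = 0
s2 (pos 2,3,6,7,10,11,14,15): 1⊕1⊕1⊕1⊕0⊕0⊕0⊕0 = 0
s4 (pos 4,5,6,7,12,13,14,15): 0⊕0⊕1⊕1⊕1⊕0⊕0⊕0 = 1
s8 (pos 8,9,10,11,12,13,14,15): 0⊕1⊕0⊕0⊕1⊕0⊕0⊕0 = 0
Syndrome s8…s1 = 0100 → error at position 4.
Flip position 4: 111001101001000 → 111101101001000
Read data bits from positions 3,5,6,7,9,10,11,12,13,14,15: 10111001000

10111001000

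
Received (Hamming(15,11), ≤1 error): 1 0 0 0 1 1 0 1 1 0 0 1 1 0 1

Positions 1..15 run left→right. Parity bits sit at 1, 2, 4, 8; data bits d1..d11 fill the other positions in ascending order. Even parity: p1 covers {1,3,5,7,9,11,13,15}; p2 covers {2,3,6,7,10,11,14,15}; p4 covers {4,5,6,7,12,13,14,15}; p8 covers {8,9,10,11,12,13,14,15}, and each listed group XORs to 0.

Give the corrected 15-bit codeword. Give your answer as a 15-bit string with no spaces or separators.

100011011001001

s1 (pos 1,3,5,7,9,11,13,15): 1⊕0⊕1⊕0⊕1⊕0⊕1⊕1 = 1
s2 (pos 2,3,6,7,10,11,14,15): 0⊕0⊕1⊕0⊕0⊕0⊕0⊕1 = 0
s4 (pos 4,5,6,7,12,13,14,15): 0⊕1⊕1⊕0⊕1⊕1⊕0⊕1 = 1
s8 (pos 8,9,10,11,12,13,14,15): 1⊕1⊕0⊕0⊕1⊕1⊕0⊕1 = 1
Syndrome s8…s1 = 1101 → error at position 13.
Flip position 13: 100011011001101 → 100011011001001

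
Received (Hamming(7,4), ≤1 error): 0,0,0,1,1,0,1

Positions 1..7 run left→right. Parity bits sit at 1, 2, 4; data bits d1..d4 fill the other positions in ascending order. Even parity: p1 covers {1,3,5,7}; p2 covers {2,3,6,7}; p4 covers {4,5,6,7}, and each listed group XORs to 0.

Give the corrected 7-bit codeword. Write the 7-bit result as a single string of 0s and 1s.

0001111

s1 (pos 1,3,5,7): 0⊕0⊕1⊕1 = 0
s2 (pos 2,3,6,7): 0⊕0⊕0⊕1 = 1
s4 (pos 4,5,6,7): 1⊕1⊕0⊕1 = 1
Syndrome s4…s1 = 110 → error at position 6.
Flip position 6: 0001101 → 0001111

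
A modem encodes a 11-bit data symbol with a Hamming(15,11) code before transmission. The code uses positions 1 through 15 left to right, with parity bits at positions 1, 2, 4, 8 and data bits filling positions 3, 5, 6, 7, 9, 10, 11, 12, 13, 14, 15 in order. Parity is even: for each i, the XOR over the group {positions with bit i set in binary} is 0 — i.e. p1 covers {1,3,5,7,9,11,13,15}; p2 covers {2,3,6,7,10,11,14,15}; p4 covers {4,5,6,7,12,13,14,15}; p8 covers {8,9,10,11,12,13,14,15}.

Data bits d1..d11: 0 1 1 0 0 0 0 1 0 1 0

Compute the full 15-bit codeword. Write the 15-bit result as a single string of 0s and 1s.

Place data at non-parity positions: p1 p2 0 p4 1 1 0 p8 0 0 0 1 0 1 0
p1 (pos 1,3,5,7,9,11,13,15): XOR of data positions = 0⊕1⊕0⊕0⊕0⊕0⊕0 = 1
p2 (pos 2,3,6,7,10,11,14,15): XOR of data positions = 0⊕1⊕0⊕0⊕0⊕1⊕0 = 0
p4 (pos 4,5,6,7,12,13,14,15): XOR of data positions = 1⊕1⊕0⊕1⊕0⊕1⊕0 = 0
p8 (pos 8,9,10,11,12,13,14,15): XOR of data positions = 0⊕0⊕0⊕1⊕0⊕1⊕0 = 0
Codeword: 100011000001010

100011000001010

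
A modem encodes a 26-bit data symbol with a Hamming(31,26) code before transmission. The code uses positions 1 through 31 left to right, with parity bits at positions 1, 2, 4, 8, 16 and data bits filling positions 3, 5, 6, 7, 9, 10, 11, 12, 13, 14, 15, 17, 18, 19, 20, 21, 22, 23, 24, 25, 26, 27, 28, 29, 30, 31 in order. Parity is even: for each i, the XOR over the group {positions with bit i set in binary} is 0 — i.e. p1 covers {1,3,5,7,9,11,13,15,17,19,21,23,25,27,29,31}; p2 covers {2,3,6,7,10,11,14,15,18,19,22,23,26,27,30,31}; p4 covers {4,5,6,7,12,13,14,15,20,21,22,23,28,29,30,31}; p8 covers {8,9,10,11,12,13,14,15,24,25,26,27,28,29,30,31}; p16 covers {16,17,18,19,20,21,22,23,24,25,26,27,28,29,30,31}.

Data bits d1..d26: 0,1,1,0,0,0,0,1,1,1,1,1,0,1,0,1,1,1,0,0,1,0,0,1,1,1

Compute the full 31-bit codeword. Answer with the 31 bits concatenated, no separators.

1100110000011111101011100100111

Place data at non-parity positions: p1 p2 0 p4 1 1 0 p8 0 0 0 1 1 1 1 p16 1 0 1 0 1 1 1 0 0 1 0 0 1 1 1
p1 (pos 1,3,5,7,9,11,13,15,17,19,21,23,25,27,29,31): XOR of data positions = 0⊕1⊕0⊕0⊕0⊕1⊕1⊕1⊕1⊕1⊕1⊕0⊕0⊕1⊕1 = 1
p2 (pos 2,3,6,7,10,11,14,15,18,19,22,23,26,27,30,31): XOR of data positions = 0⊕1⊕0⊕0⊕0⊕1⊕1⊕0⊕1⊕1⊕1⊕1⊕0⊕1⊕1 = 1
p4 (pos 4,5,6,7,12,13,14,15,20,21,22,23,28,29,30,31): XOR of data positions = 1⊕1⊕0⊕1⊕1⊕1⊕1⊕0⊕1⊕1⊕1⊕0⊕1⊕1⊕1 = 0
p8 (pos 8,9,10,11,12,13,14,15,24,25,26,27,28,29,30,31): XOR of data positions = 0⊕0⊕0⊕1⊕1⊕1⊕1⊕0⊕0⊕1⊕0⊕0⊕1⊕1⊕1 = 0
p16 (pos 16,17,18,19,20,21,22,23,24,25,26,27,28,29,30,31): XOR of data positions = 1⊕0⊕1⊕0⊕1⊕1⊕1⊕0⊕0⊕1⊕0⊕0⊕1⊕1⊕1 = 1
Codeword: 1100110000011111101011100100111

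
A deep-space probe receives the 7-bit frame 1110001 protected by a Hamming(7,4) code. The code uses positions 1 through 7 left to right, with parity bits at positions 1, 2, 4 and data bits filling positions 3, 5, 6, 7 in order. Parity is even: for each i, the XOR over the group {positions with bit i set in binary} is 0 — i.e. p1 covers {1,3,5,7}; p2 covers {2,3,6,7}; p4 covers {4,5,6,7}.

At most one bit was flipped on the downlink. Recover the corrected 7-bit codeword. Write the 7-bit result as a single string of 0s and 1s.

s1 (pos 1,3,5,7): 1⊕1⊕0⊕1 = 1
s2 (pos 2,3,6,7): 1⊕1⊕0⊕1 = 1
s4 (pos 4,5,6,7): 0⊕0⊕0⊕1 = 1
Syndrome s4…s1 = 111 → error at position 7.
Flip position 7: 1110001 → 1110000

1110000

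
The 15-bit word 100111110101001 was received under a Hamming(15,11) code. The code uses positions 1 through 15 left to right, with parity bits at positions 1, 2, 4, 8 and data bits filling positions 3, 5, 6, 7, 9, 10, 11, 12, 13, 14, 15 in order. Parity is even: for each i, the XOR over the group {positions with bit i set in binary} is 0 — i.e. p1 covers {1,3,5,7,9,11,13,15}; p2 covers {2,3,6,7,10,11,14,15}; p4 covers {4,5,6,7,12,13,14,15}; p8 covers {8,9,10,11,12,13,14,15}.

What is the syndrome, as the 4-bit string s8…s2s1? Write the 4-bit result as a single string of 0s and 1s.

s1 (pos 1,3,5,7,9,11,13,15): 1⊕0⊕1⊕1⊕0⊕0⊕0⊕1 = 0
s2 (pos 2,3,6,7,10,11,14,15): 0⊕0⊕1⊕1⊕1⊕0⊕0⊕1 = 0
s4 (pos 4,5,6,7,12,13,14,15): 1⊕1⊕1⊕1⊕1⊕0⊕0⊕1 = 0
s8 (pos 8,9,10,11,12,13,14,15): 1⊕0⊕1⊕0⊕1⊕0⊕0⊕1 = 0
Syndrome s8…s1 = 0000 → no error.

0000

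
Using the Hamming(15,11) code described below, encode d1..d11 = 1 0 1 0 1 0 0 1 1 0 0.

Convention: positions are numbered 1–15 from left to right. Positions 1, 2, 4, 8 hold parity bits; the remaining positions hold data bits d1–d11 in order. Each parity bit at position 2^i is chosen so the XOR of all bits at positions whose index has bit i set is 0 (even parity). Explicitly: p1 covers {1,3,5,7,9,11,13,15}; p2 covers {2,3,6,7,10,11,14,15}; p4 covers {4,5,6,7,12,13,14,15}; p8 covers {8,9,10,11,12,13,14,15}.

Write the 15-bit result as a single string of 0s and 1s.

Place data at non-parity positions: p1 p2 1 p4 0 1 0 p8 1 0 0 1 1 0 0
p1 (pos 1,3,5,7,9,11,13,15): XOR of data positions = 1⊕0⊕0⊕1⊕0⊕1⊕0 = 1
p2 (pos 2,3,6,7,10,11,14,15): XOR of data positions = 1⊕1⊕0⊕0⊕0⊕0⊕0 = 0
p4 (pos 4,5,6,7,12,13,14,15): XOR of data positions = 0⊕1⊕0⊕1⊕1⊕0⊕0 = 1
p8 (pos 8,9,10,11,12,13,14,15): XOR of data positions = 1⊕0⊕0⊕1⊕1⊕0⊕0 = 1
Codeword: 101101011001100

101101011001100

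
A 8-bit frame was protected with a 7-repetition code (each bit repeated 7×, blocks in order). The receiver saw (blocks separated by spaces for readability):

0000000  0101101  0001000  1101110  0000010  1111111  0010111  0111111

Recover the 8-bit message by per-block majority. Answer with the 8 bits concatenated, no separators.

01010111

Block 1 (0000000): 0 ones → 0
Block 2 (0101101): 4 ones → 1
Block 3 (0001000): 1 one → 0
Block 4 (1101110): 5 ones → 1
Block 5 (0000010): 1 one → 0
Block 6 (1111111): 7 ones → 1
Block 7 (0010111): 4 ones → 1
Block 8 (0111111): 6 ones → 1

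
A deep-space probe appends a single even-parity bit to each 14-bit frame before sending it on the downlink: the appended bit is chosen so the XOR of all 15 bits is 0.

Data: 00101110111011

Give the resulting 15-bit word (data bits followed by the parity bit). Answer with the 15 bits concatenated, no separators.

XOR of the 14 data bits: 0⊕0⊕1⊕0⊕1⊕1⊕1⊕0⊕1⊕1⊕1⊕0⊕1⊕1 = 1
Parity bit = 1 (so all 15 bits XOR to 0).

001011101110111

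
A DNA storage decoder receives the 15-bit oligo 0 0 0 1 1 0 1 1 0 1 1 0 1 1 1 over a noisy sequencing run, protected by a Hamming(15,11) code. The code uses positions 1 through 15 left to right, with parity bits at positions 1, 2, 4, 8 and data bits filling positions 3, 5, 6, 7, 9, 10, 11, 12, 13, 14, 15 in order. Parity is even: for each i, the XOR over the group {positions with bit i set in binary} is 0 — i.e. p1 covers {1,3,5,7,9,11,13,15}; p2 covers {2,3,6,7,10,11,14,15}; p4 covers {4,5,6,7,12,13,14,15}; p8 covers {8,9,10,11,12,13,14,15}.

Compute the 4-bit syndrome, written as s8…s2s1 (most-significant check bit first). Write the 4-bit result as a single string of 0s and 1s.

0011

s1 (pos 1,3,5,7,9,11,13,15): 0⊕0⊕1⊕1⊕0⊕1⊕1⊕1 = 1
s2 (pos 2,3,6,7,10,11,14,15): 0⊕0⊕0⊕1⊕1⊕1⊕1⊕1 = 1
s4 (pos 4,5,6,7,12,13,14,15): 1⊕1⊕0⊕1⊕0⊕1⊕1⊕1 = 0
s8 (pos 8,9,10,11,12,13,14,15): 1⊕0⊕1⊕1⊕0⊕1⊕1⊕1 = 0
Syndrome s8…s1 = 0011 → error at position 3.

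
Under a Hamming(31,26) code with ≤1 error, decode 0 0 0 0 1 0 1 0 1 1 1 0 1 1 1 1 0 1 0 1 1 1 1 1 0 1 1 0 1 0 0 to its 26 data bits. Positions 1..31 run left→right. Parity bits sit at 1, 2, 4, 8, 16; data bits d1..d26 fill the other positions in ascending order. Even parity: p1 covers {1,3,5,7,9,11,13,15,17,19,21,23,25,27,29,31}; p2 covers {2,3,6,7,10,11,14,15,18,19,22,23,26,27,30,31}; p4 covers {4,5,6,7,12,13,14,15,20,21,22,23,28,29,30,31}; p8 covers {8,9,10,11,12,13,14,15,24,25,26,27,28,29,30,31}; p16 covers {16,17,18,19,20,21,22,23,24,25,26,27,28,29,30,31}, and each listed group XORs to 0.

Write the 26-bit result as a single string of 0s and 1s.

s1 (pos 1,3,5,7,9,11,13,15,17,19,21,23,25,27,29,31): 0⊕0⊕1⊕1⊕1⊕1⊕1⊕1⊕0⊕0⊕1⊕1⊕0⊕1⊕1⊕0 = 0
s2 (pos 2,3,6,7,10,11,14,15,18,19,22,23,26,27,30,31): 0⊕0⊕0⊕1⊕1⊕1⊕1⊕1⊕1⊕0⊕1⊕1⊕1⊕1⊕0⊕0 = 0
s4 (pos 4,5,6,7,12,13,14,15,20,21,22,23,28,29,30,31): 0⊕1⊕0⊕1⊕0⊕1⊕1⊕1⊕1⊕1⊕1⊕1⊕0⊕1⊕0⊕0 = 0
s8 (pos 8,9,10,11,12,13,14,15,24,25,26,27,28,29,30,31): 0⊕1⊕1⊕1⊕0⊕1⊕1⊕1⊕1⊕0⊕1⊕1⊕0⊕1⊕0⊕0 = 0
s16 (pos 16,17,18,19,20,21,22,23,24,25,26,27,28,29,30,31): 1⊕0⊕1⊕0⊕1⊕1⊕1⊕1⊕1⊕0⊕1⊕1⊕0⊕1⊕0⊕0 = 0
Syndrome s16…s1 = 00000 → no error.
Read data bits from positions 3,5,6,7,9,10,11,12,13,14,15,17,18,19,20,21,22,23,24,25,26,27,28,29,30,31: 01011110111010111110110100

01011110111010111110110100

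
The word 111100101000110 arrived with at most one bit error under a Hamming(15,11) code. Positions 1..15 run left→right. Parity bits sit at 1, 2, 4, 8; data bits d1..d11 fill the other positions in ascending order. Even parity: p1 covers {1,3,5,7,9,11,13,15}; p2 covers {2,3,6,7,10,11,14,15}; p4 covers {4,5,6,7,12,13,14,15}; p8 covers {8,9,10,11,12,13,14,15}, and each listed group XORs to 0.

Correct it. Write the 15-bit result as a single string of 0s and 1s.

s1 (pos 1,3,5,7,9,11,13,15): 1⊕1⊕0⊕1⊕1⊕0⊕1⊕0 = 1
s2 (pos 2,3,6,7,10,11,14,15): 1⊕1⊕0⊕1⊕0⊕0⊕1⊕0 = 0
s4 (pos 4,5,6,7,12,13,14,15): 1⊕0⊕0⊕1⊕0⊕1⊕1⊕0 = 0
s8 (pos 8,9,10,11,12,13,14,15): 0⊕1⊕0⊕0⊕0⊕1⊕1⊕0 = 1
Syndrome s8…s1 = 1001 → error at position 9.
Flip position 9: 111100101000110 → 111100100000110

111100100000110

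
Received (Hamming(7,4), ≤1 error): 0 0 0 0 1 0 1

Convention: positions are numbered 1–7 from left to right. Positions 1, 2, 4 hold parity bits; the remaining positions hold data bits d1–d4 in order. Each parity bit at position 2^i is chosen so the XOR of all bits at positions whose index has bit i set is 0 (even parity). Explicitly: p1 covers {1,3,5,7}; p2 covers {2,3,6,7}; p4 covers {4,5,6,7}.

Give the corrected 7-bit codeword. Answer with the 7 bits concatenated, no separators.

0100101

s1 (pos 1,3,5,7): 0⊕0⊕1⊕1 = 0
s2 (pos 2,3,6,7): 0⊕0⊕0⊕1 = 1
s4 (pos 4,5,6,7): 0⊕1⊕0⊕1 = 0
Syndrome s4…s1 = 010 → error at position 2.
Flip position 2: 0000101 → 0100101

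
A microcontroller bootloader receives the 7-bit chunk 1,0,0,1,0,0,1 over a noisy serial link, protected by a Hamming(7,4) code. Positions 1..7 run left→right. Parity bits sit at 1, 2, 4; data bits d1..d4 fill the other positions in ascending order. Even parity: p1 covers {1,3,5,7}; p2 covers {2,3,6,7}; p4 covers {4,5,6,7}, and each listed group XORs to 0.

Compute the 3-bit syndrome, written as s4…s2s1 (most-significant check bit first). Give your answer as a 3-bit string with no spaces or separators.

s1 (pos 1,3,5,7): 1⊕0⊕0⊕1 = 0
s2 (pos 2,3,6,7): 0⊕0⊕0⊕1 = 1
s4 (pos 4,5,6,7): 1⊕0⊕0⊕1 = 0
Syndrome s4…s1 = 010 → error at position 2.

010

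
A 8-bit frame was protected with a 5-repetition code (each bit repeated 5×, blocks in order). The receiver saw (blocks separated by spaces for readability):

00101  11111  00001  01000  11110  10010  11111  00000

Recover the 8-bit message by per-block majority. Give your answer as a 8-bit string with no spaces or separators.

Block 1 (00101): 2 ones → 0
Block 2 (11111): 5 ones → 1
Block 3 (00001): 1 one → 0
Block 4 (01000): 1 one → 0
Block 5 (11110): 4 ones → 1
Block 6 (10010): 2 ones → 0
Block 7 (11111): 5 ones → 1
Block 8 (00000): 0 ones → 0

01001010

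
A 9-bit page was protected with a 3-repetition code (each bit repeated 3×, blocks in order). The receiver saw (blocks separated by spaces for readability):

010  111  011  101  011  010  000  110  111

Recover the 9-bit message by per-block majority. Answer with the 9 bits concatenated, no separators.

011110011

Block 1 (010): 1 one → 0
Block 2 (111): 3 ones → 1
Block 3 (011): 2 ones → 1
Block 4 (101): 2 ones → 1
Block 5 (011): 2 ones → 1
Block 6 (010): 1 one → 0
Block 7 (000): 0 ones → 0
Block 8 (110): 2 ones → 1
Block 9 (111): 3 ones → 1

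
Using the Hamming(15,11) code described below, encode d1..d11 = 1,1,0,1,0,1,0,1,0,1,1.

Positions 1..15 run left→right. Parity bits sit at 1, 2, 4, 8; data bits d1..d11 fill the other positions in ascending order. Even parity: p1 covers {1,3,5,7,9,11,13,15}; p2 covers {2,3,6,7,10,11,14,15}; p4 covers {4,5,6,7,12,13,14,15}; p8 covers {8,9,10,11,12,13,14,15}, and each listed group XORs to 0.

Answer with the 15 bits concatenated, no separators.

011110100101011

Place data at non-parity positions: p1 p2 1 p4 1 0 1 p8 0 1 0 1 0 1 1
p1 (pos 1,3,5,7,9,11,13,15): XOR of data positions = 1⊕1⊕1⊕0⊕0⊕0⊕1 = 0
p2 (pos 2,3,6,7,10,11,14,15): XOR of data positions = 1⊕0⊕1⊕1⊕0⊕1⊕1 = 1
p4 (pos 4,5,6,7,12,13,14,15): XOR of data positions = 1⊕0⊕1⊕1⊕0⊕1⊕1 = 1
p8 (pos 8,9,10,11,12,13,14,15): XOR of data positions = 0⊕1⊕0⊕1⊕0⊕1⊕1 = 0
Codeword: 011110100101011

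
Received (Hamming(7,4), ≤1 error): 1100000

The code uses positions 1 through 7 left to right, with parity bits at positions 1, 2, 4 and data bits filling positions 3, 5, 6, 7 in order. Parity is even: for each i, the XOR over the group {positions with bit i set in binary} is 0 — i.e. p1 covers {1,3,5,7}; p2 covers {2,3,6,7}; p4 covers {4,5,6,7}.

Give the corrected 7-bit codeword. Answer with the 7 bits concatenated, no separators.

1110000

s1 (pos 1,3,5,7): 1⊕0⊕0⊕0 = 1
s2 (pos 2,3,6,7): 1⊕0⊕0⊕0 = 1
s4 (pos 4,5,6,7): 0⊕0⊕0⊕0 = 0
Syndrome s4…s1 = 011 → error at position 3.
Flip position 3: 1100000 → 1110000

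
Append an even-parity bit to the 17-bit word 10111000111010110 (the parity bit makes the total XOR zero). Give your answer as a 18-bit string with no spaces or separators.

101110001110101100

XOR of the 17 data bits: 1⊕0⊕1⊕1⊕1⊕0⊕0⊕0⊕1⊕1⊕1⊕0⊕1⊕0⊕1⊕1⊕0 = 0
Parity bit = 0 (so all 18 bits XOR to 0).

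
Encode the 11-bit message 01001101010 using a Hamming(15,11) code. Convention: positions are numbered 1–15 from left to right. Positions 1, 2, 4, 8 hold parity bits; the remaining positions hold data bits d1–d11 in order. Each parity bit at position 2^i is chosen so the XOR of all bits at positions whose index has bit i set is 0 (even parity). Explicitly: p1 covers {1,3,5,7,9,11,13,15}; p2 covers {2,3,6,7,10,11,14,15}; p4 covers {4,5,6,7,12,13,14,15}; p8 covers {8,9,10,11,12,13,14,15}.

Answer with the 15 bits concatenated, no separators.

000110001101010

Place data at non-parity positions: p1 p2 0 p4 1 0 0 p8 1 1 0 1 0 1 0
p1 (pos 1,3,5,7,9,11,13,15): XOR of data positions = 0⊕1⊕0⊕1⊕0⊕0⊕0 = 0
p2 (pos 2,3,6,7,10,11,14,15): XOR of data positions = 0⊕0⊕0⊕1⊕0⊕1⊕0 = 0
p4 (pos 4,5,6,7,12,13,14,15): XOR of data positions = 1⊕0⊕0⊕1⊕0⊕1⊕0 = 1
p8 (pos 8,9,10,11,12,13,14,15): XOR of data positions = 1⊕1⊕0⊕1⊕0⊕1⊕0 = 0
Codeword: 000110001101010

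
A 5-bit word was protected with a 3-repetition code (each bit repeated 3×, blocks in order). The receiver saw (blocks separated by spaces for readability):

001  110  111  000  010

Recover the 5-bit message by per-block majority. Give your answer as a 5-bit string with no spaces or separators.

01100

Block 1 (001): 1 one → 0
Block 2 (110): 2 ones → 1
Block 3 (111): 3 ones → 1
Block 4 (000): 0 ones → 0
Block 5 (010): 1 one → 0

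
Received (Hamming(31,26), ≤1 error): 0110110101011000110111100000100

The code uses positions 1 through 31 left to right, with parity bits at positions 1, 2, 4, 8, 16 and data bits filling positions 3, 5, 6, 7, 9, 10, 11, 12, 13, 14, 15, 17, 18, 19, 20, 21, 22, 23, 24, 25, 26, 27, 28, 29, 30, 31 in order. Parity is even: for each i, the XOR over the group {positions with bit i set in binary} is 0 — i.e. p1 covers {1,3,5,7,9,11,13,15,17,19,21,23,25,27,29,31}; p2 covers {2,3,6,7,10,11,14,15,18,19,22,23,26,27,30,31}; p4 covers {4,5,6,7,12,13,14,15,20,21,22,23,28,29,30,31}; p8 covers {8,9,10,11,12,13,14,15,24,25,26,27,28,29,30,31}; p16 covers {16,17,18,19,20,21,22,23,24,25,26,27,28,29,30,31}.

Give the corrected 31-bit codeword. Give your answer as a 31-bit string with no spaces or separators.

s1 (pos 1,3,5,7,9,11,13,15,17,19,21,23,25,27,29,31): 0⊕1⊕1⊕0⊕0⊕0⊕1⊕0⊕1⊕0⊕1⊕1⊕0⊕0⊕1⊕0 = 1
s2 (pos 2,3,6,7,10,11,14,15,18,19,22,23,26,27,30,31): 1⊕1⊕1⊕0⊕1⊕0⊕0⊕0⊕1⊕0⊕1⊕1⊕0⊕0⊕0⊕0 = 1
s4 (pos 4,5,6,7,12,13,14,15,20,21,22,23,28,29,30,31): 0⊕1⊕1⊕0⊕1⊕1⊕0⊕0⊕1⊕1⊕1⊕1⊕0⊕1⊕0⊕0 = 1
s8 (pos 8,9,10,11,12,13,14,15,24,25,26,27,28,29,30,31): 1⊕0⊕1⊕0⊕1⊕1⊕0⊕0⊕0⊕0⊕0⊕0⊕0⊕1⊕0⊕0 = 1
s16 (pos 16,17,18,19,20,21,22,23,24,25,26,27,28,29,30,31): 0⊕1⊕1⊕0⊕1⊕1⊕1⊕1⊕0⊕0⊕0⊕0⊕0⊕1⊕0⊕0 = 1
Syndrome s16…s1 = 11111 → error at position 31.
Flip position 31: 0110110101011000110111100000100 → 0110110101011000110111100000101

0110110101011000110111100000101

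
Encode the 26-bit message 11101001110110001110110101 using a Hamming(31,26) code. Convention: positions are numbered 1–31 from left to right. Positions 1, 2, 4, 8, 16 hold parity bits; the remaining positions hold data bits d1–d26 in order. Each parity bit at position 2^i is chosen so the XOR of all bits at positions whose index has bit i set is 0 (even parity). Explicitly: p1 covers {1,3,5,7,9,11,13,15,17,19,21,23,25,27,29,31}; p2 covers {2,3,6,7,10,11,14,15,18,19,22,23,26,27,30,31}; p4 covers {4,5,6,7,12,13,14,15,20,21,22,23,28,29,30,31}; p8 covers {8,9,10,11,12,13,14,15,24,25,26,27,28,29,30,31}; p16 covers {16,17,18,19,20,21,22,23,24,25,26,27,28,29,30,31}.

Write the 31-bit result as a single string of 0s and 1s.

Place data at non-parity positions: p1 p2 1 p4 1 1 0 p8 1 0 0 1 1 1 0 p16 1 1 0 0 0 1 1 1 0 1 1 0 1 0 1
p1 (pos 1,3,5,7,9,11,13,15,17,19,21,23,25,27,29,31): XOR of data positions = 1⊕1⊕0⊕1⊕0⊕1⊕0⊕1⊕0⊕0⊕1⊕0⊕1⊕1⊕1 = 1
p2 (pos 2,3,6,7,10,11,14,15,18,19,22,23,26,27,30,31): XOR of data positions = 1⊕1⊕0⊕0⊕0⊕1⊕0⊕1⊕0⊕1⊕1⊕1⊕1⊕0⊕1 = 1
p4 (pos 4,5,6,7,12,13,14,15,20,21,22,23,28,29,30,31): XOR of data positions = 1⊕1⊕0⊕1⊕1⊕1⊕0⊕0⊕0⊕1⊕1⊕0⊕1⊕0⊕1 = 1
p8 (pos 8,9,10,11,12,13,14,15,24,25,26,27,28,29,30,31): XOR of data positions = 1⊕0⊕0⊕1⊕1⊕1⊕0⊕1⊕0⊕1⊕1⊕0⊕1⊕0⊕1 = 1
p16 (pos 16,17,18,19,20,21,22,23,24,25,26,27,28,29,30,31): XOR of data positions = 1⊕1⊕0⊕0⊕0⊕1⊕1⊕1⊕0⊕1⊕1⊕0⊕1⊕0⊕1 = 1
Codeword: 1111110110011101110001110110101

1111110110011101110001110110101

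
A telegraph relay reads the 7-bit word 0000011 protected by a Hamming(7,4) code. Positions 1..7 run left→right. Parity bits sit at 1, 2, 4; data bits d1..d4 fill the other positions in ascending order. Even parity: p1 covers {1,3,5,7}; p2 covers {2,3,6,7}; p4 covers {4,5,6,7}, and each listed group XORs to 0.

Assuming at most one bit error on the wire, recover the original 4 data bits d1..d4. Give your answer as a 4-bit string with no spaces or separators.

0011

s1 (pos 1,3,5,7): 0⊕0⊕0⊕1 = 1
s2 (pos 2,3,6,7): 0⊕0⊕1⊕1 = 0
s4 (pos 4,5,6,7): 0⊕0⊕1⊕1 = 0
Syndrome s4…s1 = 001 → error at position 1.
Flip position 1: 0000011 → 1000011
Read data bits from positions 3,5,6,7: 0011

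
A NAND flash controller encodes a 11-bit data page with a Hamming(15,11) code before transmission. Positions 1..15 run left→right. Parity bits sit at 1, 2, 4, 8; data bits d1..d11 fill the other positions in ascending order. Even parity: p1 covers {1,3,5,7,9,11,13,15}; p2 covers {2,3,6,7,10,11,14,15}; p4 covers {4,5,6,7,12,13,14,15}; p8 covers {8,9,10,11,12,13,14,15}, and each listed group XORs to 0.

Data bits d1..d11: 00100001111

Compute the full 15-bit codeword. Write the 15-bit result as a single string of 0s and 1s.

Place data at non-parity positions: p1 p2 0 p4 0 1 0 p8 0 0 0 1 1 1 1
p1 (pos 1,3,5,7,9,11,13,15): XOR of data positions = 0⊕0⊕0⊕0⊕0⊕1⊕1 = 0
p2 (pos 2,3,6,7,10,11,14,15): XOR of data positions = 0⊕1⊕0⊕0⊕0⊕1⊕1 = 1
p4 (pos 4,5,6,7,12,13,14,15): XOR of data positions = 0⊕1⊕0⊕1⊕1⊕1⊕1 = 1
p8 (pos 8,9,10,11,12,13,14,15): XOR of data positions = 0⊕0⊕0⊕1⊕1⊕1⊕1 = 0
Codeword: 010101000001111

010101000001111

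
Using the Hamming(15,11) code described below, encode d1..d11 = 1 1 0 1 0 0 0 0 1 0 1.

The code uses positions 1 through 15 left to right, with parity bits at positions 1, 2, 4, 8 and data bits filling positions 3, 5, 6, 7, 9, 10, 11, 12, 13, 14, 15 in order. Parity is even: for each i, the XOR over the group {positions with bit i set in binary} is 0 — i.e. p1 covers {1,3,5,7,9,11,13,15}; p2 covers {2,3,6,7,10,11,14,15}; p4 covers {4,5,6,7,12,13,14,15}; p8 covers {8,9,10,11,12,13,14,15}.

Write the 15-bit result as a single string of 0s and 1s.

111010100000101

Place data at non-parity positions: p1 p2 1 p4 1 0 1 p8 0 0 0 0 1 0 1
p1 (pos 1,3,5,7,9,11,13,15): XOR of data positions = 1⊕1⊕1⊕0⊕0⊕1⊕1 = 1
p2 (pos 2,3,6,7,10,11,14,15): XOR of data positions = 1⊕0⊕1⊕0⊕0⊕0⊕1 = 1
p4 (pos 4,5,6,7,12,13,14,15): XOR of data positions = 1⊕0⊕1⊕0⊕1⊕0⊕1 = 0
p8 (pos 8,9,10,11,12,13,14,15): XOR of data positions = 0⊕0⊕0⊕0⊕1⊕0⊕1 = 0
Codeword: 111010100000101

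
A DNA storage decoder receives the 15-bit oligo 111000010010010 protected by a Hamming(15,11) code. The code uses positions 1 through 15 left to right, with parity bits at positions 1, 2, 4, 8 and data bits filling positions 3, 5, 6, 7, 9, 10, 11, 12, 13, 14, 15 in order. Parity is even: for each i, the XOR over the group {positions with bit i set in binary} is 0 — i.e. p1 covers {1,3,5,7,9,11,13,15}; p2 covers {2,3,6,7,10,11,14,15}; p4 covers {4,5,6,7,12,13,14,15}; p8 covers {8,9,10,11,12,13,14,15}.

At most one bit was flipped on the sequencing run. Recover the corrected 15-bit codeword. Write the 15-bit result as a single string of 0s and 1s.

s1 (pos 1,3,5,7,9,11,13,15): 1⊕1⊕0⊕0⊕0⊕1⊕0⊕0 = 1
s2 (pos 2,3,6,7,10,11,14,15): 1⊕1⊕0⊕0⊕0⊕1⊕1⊕0 = 0
s4 (pos 4,5,6,7,12,13,14,15): 0⊕0⊕0⊕0⊕0⊕0⊕1⊕0 = 1
s8 (pos 8,9,10,11,12,13,14,15): 1⊕0⊕0⊕1⊕0⊕0⊕1⊕0 = 1
Syndrome s8…s1 = 1101 → error at position 13.
Flip position 13: 111000010010010 → 111000010010110

111000010010110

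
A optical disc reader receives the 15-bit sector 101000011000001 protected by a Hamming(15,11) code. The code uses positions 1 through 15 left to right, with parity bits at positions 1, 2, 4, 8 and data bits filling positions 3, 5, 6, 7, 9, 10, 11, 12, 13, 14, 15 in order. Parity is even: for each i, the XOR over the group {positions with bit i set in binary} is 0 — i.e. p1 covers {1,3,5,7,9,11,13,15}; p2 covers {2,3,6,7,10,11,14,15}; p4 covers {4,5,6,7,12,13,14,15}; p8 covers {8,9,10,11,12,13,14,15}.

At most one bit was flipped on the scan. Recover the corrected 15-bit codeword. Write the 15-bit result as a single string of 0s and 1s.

101000011001001

s1 (pos 1,3,5,7,9,11,13,15): 1⊕1⊕0⊕0⊕1⊕0⊕0⊕1 = 0
s2 (pos 2,3,6,7,10,11,14,15): 0⊕1⊕0⊕0⊕0⊕0⊕0⊕1 = 0
s4 (pos 4,5,6,7,12,13,14,15): 0⊕0⊕0⊕0⊕0⊕0⊕0⊕1 = 1
s8 (pos 8,9,10,11,12,13,14,15): 1⊕1⊕0⊕0⊕0⊕0⊕0⊕1 = 1
Syndrome s8…s1 = 1100 → error at position 12.
Flip position 12: 101000011000001 → 101000011001001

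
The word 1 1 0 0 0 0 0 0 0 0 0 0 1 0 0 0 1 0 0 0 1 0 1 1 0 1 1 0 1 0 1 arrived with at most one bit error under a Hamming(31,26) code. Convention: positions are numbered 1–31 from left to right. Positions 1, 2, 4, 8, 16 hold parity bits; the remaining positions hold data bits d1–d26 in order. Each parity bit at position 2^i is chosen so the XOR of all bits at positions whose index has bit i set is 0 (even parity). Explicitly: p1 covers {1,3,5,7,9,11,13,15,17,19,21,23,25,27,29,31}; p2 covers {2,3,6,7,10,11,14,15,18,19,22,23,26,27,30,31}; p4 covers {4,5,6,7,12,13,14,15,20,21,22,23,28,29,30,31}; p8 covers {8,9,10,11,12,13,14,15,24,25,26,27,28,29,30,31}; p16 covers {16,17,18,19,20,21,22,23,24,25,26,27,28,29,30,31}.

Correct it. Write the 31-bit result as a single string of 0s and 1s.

s1 (pos 1,3,5,7,9,11,13,15,17,19,21,23,25,27,29,31): 1⊕0⊕0⊕0⊕0⊕0⊕1⊕0⊕1⊕0⊕1⊕1⊕0⊕1⊕1⊕1 = 0
s2 (pos 2,3,6,7,10,11,14,15,18,19,22,23,26,27,30,31): 1⊕0⊕0⊕0⊕0⊕0⊕0⊕0⊕0⊕0⊕0⊕1⊕1⊕1⊕0⊕1 = 1
s4 (pos 4,5,6,7,12,13,14,15,20,21,22,23,28,29,30,31): 0⊕0⊕0⊕0⊕0⊕1⊕0⊕0⊕0⊕1⊕0⊕1⊕0⊕1⊕0⊕1 = 1
s8 (pos 8,9,10,11,12,13,14,15,24,25,26,27,28,29,30,31): 0⊕0⊕0⊕0⊕0⊕1⊕0⊕0⊕1⊕0⊕1⊕1⊕0⊕1⊕0⊕1 = 0
s16 (pos 16,17,18,19,20,21,22,23,24,25,26,27,28,29,30,31): 0⊕1⊕0⊕0⊕0⊕1⊕0⊕1⊕1⊕0⊕1⊕1⊕0⊕1⊕0⊕1 = 0
Syndrome s16…s1 = 00110 → error at position 6.
Flip position 6: 1100000000001000100010110110101 → 1100010000001000100010110110101

1100010000001000100010110110101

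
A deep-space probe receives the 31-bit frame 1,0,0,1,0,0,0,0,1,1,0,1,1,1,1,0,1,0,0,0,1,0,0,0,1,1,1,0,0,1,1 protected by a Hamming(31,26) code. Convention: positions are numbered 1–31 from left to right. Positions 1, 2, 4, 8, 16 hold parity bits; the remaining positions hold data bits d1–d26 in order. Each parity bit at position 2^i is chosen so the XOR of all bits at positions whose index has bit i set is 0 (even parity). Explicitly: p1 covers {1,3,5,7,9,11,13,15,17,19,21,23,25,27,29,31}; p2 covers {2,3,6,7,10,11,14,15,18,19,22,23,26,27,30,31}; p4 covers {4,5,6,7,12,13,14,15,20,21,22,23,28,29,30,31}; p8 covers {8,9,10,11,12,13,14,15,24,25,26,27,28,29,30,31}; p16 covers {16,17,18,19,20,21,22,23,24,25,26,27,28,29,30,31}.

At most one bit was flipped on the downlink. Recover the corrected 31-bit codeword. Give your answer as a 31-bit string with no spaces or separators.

1001000011011110100010001100011

s1 (pos 1,3,5,7,9,11,13,15,17,19,21,23,25,27,29,31): 1⊕0⊕0⊕0⊕1⊕0⊕1⊕1⊕1⊕0⊕1⊕0⊕1⊕1⊕0⊕1 = 1
s2 (pos 2,3,6,7,10,11,14,15,18,19,22,23,26,27,30,31): 0⊕0⊕0⊕0⊕1⊕0⊕1⊕1⊕0⊕0⊕0⊕0⊕1⊕1⊕1⊕1 = 1
s4 (pos 4,5,6,7,12,13,14,15,20,21,22,23,28,29,30,31): 1⊕0⊕0⊕0⊕1⊕1⊕1⊕1⊕0⊕1⊕0⊕0⊕0⊕0⊕1⊕1 = 0
s8 (pos 8,9,10,11,12,13,14,15,24,25,26,27,28,29,30,31): 0⊕1⊕1⊕0⊕1⊕1⊕1⊕1⊕0⊕1⊕1⊕1⊕0⊕0⊕1⊕1 = 1
s16 (pos 16,17,18,19,20,21,22,23,24,25,26,27,28,29,30,31): 0⊕1⊕0⊕0⊕0⊕1⊕0⊕0⊕0⊕1⊕1⊕1⊕0⊕0⊕1⊕1 = 1
Syndrome s16…s1 = 11011 → error at position 27.
Flip position 27: 1001000011011110100010001110011 → 1001000011011110100010001100011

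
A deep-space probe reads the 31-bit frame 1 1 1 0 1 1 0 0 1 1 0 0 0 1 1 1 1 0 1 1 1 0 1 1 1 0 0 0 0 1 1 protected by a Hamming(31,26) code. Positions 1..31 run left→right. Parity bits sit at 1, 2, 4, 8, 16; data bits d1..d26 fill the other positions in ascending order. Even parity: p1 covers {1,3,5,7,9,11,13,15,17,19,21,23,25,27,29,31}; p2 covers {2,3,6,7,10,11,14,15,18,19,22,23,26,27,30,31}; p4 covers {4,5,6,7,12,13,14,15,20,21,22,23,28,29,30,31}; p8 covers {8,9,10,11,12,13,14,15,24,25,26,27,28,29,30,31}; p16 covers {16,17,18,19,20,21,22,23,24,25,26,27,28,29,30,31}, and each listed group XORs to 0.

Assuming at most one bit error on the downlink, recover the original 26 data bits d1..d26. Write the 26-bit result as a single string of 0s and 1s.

10101100011101110111000011

s1 (pos 1,3,5,7,9,11,13,15,17,19,21,23,25,27,29,31): 1⊕1⊕1⊕0⊕1⊕0⊕0⊕1⊕1⊕1⊕1⊕1⊕1⊕0⊕0⊕1 = 1
s2 (pos 2,3,6,7,10,11,14,15,18,19,22,23,26,27,30,31): 1⊕1⊕1⊕0⊕1⊕0⊕1⊕1⊕0⊕1⊕0⊕1⊕0⊕0⊕1⊕1 = 0
s4 (pos 4,5,6,7,12,13,14,15,20,21,22,23,28,29,30,31): 0⊕1⊕1⊕0⊕0⊕0⊕1⊕1⊕1⊕1⊕0⊕1⊕0⊕0⊕1⊕1 = 1
s8 (pos 8,9,10,11,12,13,14,15,24,25,26,27,28,29,30,31): 0⊕1⊕1⊕0⊕0⊕0⊕1⊕1⊕1⊕1⊕0⊕0⊕0⊕0⊕1⊕1 = 0
s16 (pos 16,17,18,19,20,21,22,23,24,25,26,27,28,29,30,31): 1⊕1⊕0⊕1⊕1⊕1⊕0⊕1⊕1⊕1⊕0⊕0⊕0⊕0⊕1⊕1 = 0
Syndrome s16…s1 = 00101 → error at position 5.
Flip position 5: 1110110011000111101110111000011 → 1110010011000111101110111000011
Read data bits from positions 3,5,6,7,9,10,11,12,13,14,15,17,18,19,20,21,22,23,24,25,26,27,28,29,30,31: 10101100011101110111000011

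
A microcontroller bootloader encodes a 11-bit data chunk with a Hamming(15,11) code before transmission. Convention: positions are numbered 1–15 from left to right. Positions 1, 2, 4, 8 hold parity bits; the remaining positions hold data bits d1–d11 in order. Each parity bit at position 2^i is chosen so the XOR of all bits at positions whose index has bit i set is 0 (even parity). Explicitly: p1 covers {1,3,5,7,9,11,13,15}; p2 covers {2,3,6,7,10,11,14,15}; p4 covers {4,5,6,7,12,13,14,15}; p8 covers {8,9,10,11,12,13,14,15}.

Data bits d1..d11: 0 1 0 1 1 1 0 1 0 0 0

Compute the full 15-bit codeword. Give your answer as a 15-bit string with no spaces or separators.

100110111101000

Place data at non-parity positions: p1 p2 0 p4 1 0 1 p8 1 1 0 1 0 0 0
p1 (pos 1,3,5,7,9,11,13,15): XOR of data positions = 0⊕1⊕1⊕1⊕0⊕0⊕0 = 1
p2 (pos 2,3,6,7,10,11,14,15): XOR of data positions = 0⊕0⊕1⊕1⊕0⊕0⊕0 = 0
p4 (pos 4,5,6,7,12,13,14,15): XOR of data positions = 1⊕0⊕1⊕1⊕0⊕0⊕0 = 1
p8 (pos 8,9,10,11,12,13,14,15): XOR of data positions = 1⊕1⊕0⊕1⊕0⊕0⊕0 = 1
Codeword: 100110111101000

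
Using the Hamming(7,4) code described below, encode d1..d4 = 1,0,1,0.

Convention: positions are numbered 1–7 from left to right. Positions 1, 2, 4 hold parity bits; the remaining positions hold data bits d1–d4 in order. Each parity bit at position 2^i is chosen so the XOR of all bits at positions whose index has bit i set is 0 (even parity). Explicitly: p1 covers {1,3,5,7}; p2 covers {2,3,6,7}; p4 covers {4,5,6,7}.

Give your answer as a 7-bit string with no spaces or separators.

Place data at non-parity positions: p1 p2 1 p4 0 1 0
p1 (pos 1,3,5,7): XOR of data positions = 1⊕0⊕0 = 1
p2 (pos 2,3,6,7): XOR of data positions = 1⊕1⊕0 = 0
p4 (pos 4,5,6,7): XOR of data positions = 0⊕1⊕0 = 1
Codeword: 1011010

1011010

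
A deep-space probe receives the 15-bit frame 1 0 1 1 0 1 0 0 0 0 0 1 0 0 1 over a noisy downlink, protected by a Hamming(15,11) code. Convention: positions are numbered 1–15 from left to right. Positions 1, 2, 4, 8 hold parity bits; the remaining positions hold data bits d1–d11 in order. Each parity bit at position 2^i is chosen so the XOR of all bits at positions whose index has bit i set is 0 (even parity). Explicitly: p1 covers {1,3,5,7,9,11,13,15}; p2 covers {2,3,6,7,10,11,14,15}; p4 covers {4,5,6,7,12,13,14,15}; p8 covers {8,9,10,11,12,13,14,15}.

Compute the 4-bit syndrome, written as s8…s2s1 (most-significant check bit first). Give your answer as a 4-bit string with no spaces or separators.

0011

s1 (pos 1,3,5,7,9,11,13,15): 1⊕1⊕0⊕0⊕0⊕0⊕0⊕1 = 1
s2 (pos 2,3,6,7,10,11,14,15): 0⊕1⊕1⊕0⊕0⊕0⊕0⊕1 = 1
s4 (pos 4,5,6,7,12,13,14,15): 1⊕0⊕1⊕0⊕1⊕0⊕0⊕1 = 0
s8 (pos 8,9,10,11,12,13,14,15): 0⊕0⊕0⊕0⊕1⊕0⊕0⊕1 = 0
Syndrome s8…s1 = 0011 → error at position 3.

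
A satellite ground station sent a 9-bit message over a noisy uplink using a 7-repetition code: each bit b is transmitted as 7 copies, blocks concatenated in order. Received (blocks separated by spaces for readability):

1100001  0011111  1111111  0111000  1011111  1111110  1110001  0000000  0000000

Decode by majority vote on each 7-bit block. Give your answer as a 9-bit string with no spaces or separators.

Block 1 (1100001): 3 ones → 0
Block 2 (0011111): 5 ones → 1
Block 3 (1111111): 7 ones → 1
Block 4 (0111000): 3 ones → 0
Block 5 (1011111): 6 ones → 1
Block 6 (1111110): 6 ones → 1
Block 7 (1110001): 4 ones → 1
Block 8 (0000000): 0 ones → 0
Block 9 (0000000): 0 ones → 0

011011100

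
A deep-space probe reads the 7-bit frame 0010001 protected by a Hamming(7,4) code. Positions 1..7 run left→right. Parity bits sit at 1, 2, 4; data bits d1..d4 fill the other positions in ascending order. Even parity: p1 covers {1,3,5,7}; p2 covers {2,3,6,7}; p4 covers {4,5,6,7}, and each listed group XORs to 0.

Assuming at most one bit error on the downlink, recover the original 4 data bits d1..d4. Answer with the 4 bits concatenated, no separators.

1001

s1 (pos 1,3,5,7): 0⊕1⊕0⊕1 = 0
s2 (pos 2,3,6,7): 0⊕1⊕0⊕1 = 0
s4 (pos 4,5,6,7): 0⊕0⊕0⊕1 = 1
Syndrome s4…s1 = 100 → error at position 4.
Flip position 4: 0010001 → 0011001
Read data bits from positions 3,5,6,7: 1001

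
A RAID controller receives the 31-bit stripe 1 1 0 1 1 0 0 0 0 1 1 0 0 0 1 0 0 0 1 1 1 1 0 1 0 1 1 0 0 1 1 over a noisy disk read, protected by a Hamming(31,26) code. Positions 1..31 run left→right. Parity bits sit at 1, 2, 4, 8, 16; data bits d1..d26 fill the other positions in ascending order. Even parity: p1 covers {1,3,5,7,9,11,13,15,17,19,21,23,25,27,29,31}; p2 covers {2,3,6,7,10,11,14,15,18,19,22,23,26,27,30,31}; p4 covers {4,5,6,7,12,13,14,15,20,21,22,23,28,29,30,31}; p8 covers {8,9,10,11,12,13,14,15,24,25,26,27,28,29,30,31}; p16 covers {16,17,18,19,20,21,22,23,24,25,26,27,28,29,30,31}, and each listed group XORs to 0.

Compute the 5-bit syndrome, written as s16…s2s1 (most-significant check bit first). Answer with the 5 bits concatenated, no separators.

s1 (pos 1,3,5,7,9,11,13,15,17,19,21,23,25,27,29,31): 1⊕0⊕1⊕0⊕0⊕1⊕0⊕1⊕0⊕1⊕1⊕0⊕0⊕1⊕0⊕1 = 0
s2 (pos 2,3,6,7,10,11,14,15,18,19,22,23,26,27,30,31): 1⊕0⊕0⊕0⊕1⊕1⊕0⊕1⊕0⊕1⊕1⊕0⊕1⊕1⊕1⊕1 = 0
s4 (pos 4,5,6,7,12,13,14,15,20,21,22,23,28,29,30,31): 1⊕1⊕0⊕0⊕0⊕0⊕0⊕1⊕1⊕1⊕1⊕0⊕0⊕0⊕1⊕1 = 0
s8 (pos 8,9,10,11,12,13,14,15,24,25,26,27,28,29,30,31): 0⊕0⊕1⊕1⊕0⊕0⊕0⊕1⊕1⊕0⊕1⊕1⊕0⊕0⊕1⊕1 = 0
s16 (pos 16,17,18,19,20,21,22,23,24,25,26,27,28,29,30,31): 0⊕0⊕0⊕1⊕1⊕1⊕1⊕0⊕1⊕0⊕1⊕1⊕0⊕0⊕1⊕1 = 1
Syndrome s16…s1 = 10000 → error at position 16.

10000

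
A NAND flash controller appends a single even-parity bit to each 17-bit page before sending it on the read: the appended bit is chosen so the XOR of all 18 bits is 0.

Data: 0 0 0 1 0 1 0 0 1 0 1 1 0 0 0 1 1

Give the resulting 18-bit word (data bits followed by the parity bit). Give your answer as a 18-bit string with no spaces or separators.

000101001011000111

XOR of the 17 data bits: 0⊕0⊕0⊕1⊕0⊕1⊕0⊕0⊕1⊕0⊕1⊕1⊕0⊕0⊕0⊕1⊕1 = 1
Parity bit = 1 (so all 18 bits XOR to 0).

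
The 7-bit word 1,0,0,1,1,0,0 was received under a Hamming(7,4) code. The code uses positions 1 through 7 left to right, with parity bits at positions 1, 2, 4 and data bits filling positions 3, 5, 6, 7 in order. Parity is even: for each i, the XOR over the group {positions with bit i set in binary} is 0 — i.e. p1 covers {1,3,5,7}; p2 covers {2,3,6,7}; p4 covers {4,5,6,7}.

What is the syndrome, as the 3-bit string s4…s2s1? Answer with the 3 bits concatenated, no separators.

000

s1 (pos 1,3,5,7): 1⊕0⊕1⊕0 = 0
s2 (pos 2,3,6,7): 0⊕0⊕0⊕0 = 0
s4 (pos 4,5,6,7): 1⊕1⊕0⊕0 = 0
Syndrome s4…s1 = 000 → no error.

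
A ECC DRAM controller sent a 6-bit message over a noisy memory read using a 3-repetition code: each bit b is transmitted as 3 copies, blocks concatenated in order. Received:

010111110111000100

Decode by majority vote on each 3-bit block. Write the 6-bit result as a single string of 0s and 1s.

011100

Block 1 (010): 1 one → 0
Block 2 (111): 3 ones → 1
Block 3 (110): 2 ones → 1
Block 4 (111): 3 ones → 1
Block 5 (000): 0 ones → 0
Block 6 (100): 1 one → 0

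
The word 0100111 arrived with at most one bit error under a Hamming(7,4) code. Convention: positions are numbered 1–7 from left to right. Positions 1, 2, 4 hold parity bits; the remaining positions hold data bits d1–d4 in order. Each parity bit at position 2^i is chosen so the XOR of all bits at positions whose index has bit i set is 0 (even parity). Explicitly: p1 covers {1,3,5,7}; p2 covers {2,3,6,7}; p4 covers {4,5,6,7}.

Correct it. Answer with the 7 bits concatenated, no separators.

0100101

s1 (pos 1,3,5,7): 0⊕0⊕1⊕1 = 0
s2 (pos 2,3,6,7): 1⊕0⊕1⊕1 = 1
s4 (pos 4,5,6,7): 0⊕1⊕1⊕1 = 1
Syndrome s4…s1 = 110 → error at position 6.
Flip position 6: 0100111 → 0100101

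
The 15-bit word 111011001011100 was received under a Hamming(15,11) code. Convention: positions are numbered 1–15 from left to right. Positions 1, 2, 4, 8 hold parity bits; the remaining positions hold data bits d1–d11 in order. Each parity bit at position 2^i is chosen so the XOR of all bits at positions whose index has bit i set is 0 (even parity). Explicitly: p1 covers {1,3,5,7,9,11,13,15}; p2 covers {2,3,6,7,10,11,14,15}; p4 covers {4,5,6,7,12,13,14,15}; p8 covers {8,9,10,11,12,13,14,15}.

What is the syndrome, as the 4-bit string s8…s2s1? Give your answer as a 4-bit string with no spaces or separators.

0000

s1 (pos 1,3,5,7,9,11,13,15): 1⊕1⊕1⊕0⊕1⊕1⊕1⊕0 = 0
s2 (pos 2,3,6,7,10,11,14,15): 1⊕1⊕1⊕0⊕0⊕1⊕0⊕0 = 0
s4 (pos 4,5,6,7,12,13,14,15): 0⊕1⊕1⊕0⊕1⊕1⊕0⊕0 = 0
s8 (pos 8,9,10,11,12,13,14,15): 0⊕1⊕0⊕1⊕1⊕1⊕0⊕0 = 0
Syndrome s8…s1 = 0000 → no error.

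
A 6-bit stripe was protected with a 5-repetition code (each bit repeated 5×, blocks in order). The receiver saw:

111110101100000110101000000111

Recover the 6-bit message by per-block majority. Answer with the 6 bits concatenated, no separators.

Block 1 (11111): 5 ones → 1
Block 2 (01011): 3 ones → 1
Block 3 (00000): 0 ones → 0
Block 4 (11010): 3 ones → 1
Block 5 (10000): 1 one → 0
Block 6 (00111): 3 ones → 1

110101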